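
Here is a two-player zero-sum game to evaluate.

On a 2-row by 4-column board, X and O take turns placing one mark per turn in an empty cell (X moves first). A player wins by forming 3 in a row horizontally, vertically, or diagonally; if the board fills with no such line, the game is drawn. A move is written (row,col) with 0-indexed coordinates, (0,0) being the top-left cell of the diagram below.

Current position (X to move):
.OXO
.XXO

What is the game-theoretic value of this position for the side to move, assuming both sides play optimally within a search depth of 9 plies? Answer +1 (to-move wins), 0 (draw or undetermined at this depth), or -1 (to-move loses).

p1 X@[.OXO/.XXO]: (0,0)[XOXO/.XXO]+0 (1,0)[.OXO/XXXO]+1*
p2 O@[.OXO/XXXO] terminal -1; root [.OXO/.XXO] d9

value(.OXO/.XXO, X) = +1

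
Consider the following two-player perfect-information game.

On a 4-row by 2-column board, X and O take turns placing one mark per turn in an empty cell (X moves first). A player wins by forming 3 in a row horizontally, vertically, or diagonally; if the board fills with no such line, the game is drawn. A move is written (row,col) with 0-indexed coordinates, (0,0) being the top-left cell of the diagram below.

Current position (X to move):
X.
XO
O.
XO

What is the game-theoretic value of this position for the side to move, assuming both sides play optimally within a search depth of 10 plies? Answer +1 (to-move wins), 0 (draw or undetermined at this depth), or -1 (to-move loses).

[X./XO/O./XO] X move#1: (0,1):-1/XX/XO/O./XO, (2,1):+0/X./XO/OX/XO*
[X./XO/OX/XO] O move#2: (0,1):+0/XO/XO/OX/XO*
[XO/XO/OX/XO] end (terminal +0, X#3); searched X./XO/O./XO to 10

value(X./XO/O./XO, X) = 0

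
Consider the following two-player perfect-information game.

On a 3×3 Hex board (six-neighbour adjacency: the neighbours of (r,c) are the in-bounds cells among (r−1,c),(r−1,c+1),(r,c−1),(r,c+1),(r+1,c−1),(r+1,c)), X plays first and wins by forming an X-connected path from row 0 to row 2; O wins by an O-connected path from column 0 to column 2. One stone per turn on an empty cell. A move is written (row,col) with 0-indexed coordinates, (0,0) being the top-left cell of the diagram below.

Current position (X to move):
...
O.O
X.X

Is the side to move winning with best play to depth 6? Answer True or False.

ply 1, X at .../O.O/X.X | (0,0)=-1→X../O.O/X.X; (0,1)=-1→.X./O.O/X.X; (0,2)=-1→..X/O.O/X.X; (1,1)=+1→.../OXO/X.X*; (2,1)=-1→.../O.O/XXX
ply 2, O at .../OXO/X.X | (0,0)=-1→O../OXO/X.X*; (0,1)=-1→.O./OXO/X.X; (0,2)=-1→..O/OXO/X.X; (2,1)=-1→.../OXO/XOX
ply 3, X at O../OXO/X.X | (0,1)=+1→OX./OXO/X.X*; (0,2)=+1→O.X/OXO/X.X; (2,1)=+1→O../OXO/XXX
ply 4: OX./OXO/X.X is terminal -1 (O); from .../O.O/X.X depth 6

X winning at [.../O.O/X.X]: True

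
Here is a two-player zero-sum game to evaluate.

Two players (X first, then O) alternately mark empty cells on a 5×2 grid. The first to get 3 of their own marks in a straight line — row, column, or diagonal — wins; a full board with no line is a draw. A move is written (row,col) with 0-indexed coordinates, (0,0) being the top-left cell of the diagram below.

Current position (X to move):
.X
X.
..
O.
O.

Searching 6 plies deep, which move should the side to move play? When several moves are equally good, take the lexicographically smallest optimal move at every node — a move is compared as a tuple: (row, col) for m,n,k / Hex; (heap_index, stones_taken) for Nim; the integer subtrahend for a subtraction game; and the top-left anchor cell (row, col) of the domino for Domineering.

[.X/X./../O./O.] X move#1: (0,0):-1/XX/X./../O./O., (1,1):-1/.X/XX/../O./O., (2,0):+0/.X/X./X./O./O.*, (2,1):-1/.X/X./.X/O./O., (3,1):-1/.X/X./../OX/O., (4,1):-1/.X/X./../O./OX
[.X/X./X./O./O.] O move#2: (0,0):+0/OX/X./X./O./O.*, (1,1):-1/.X/XO/X./O./O., (2,1):-1/.X/X./XO/O./O., (3,1):-1/.X/X./X./OO/O., (4,1):-1/.X/X./X./O./OO
[OX/X./X./O./O.] X move#3: (1,1):+0/OX/XX/X./O./O.*, (2,1):+0/OX/X./XX/O./O., (3,1):+0/OX/X./X./OX/O., (4,1):+0/OX/X./X./O./OX
[OX/XX/X./O./O.] O move#4: (2,1):+0/OX/XX/XO/O./O.*, (3,1):-1/OX/XX/X./OO/O., (4,1):-1/OX/XX/X./O./OO
[OX/XX/XO/O./O.] X move#5: (3,1):+0/OX/XX/XO/OX/O.*, (4,1):+0/OX/XX/XO/O./OX
[OX/XX/XO/OX/O.] O move#6: (4,1):+0/OX/XX/XO/OX/OO*
[OX/XX/XO/OX/OO] end (terminal +0, X#7); searched .X/X./../O./O. to 6

X's best at [.X/X./../O./O.]: (2,0)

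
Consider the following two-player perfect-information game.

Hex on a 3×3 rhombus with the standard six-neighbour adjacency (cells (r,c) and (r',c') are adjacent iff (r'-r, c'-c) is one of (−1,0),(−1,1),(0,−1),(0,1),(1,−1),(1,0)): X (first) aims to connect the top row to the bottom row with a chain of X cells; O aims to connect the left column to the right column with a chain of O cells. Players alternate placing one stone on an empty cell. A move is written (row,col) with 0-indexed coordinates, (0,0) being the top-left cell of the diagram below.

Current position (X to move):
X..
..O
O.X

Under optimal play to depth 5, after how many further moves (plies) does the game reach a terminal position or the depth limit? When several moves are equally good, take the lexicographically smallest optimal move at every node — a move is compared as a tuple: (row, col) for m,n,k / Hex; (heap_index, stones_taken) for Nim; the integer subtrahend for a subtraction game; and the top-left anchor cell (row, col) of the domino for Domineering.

PV length from [X../..O/O.X]: 4 plies

[X../..O/O.X] X move#1: (0,1):-1/XX./..O/O.X*, (0,2):-1/X.X/..O/O.X, (1,0):-1/X../X.O/O.X, (1,1):-1/X../.XO/O.X, (2,1):-1/X../..O/OXX
[XX./..O/O.X] O move#2: (0,2):+1/XXO/..O/O.X*, (1,0):+1/XX./O.O/O.X, (1,1):+1/XX./.OO/O.X, (2,1):+1/XX./..O/OOX
[XXO/..O/O.X] X move#3: (1,0):-1/XXO/X.O/O.X*, (1,1):-1/XXO/.XO/O.X, (2,1):-1/XXO/..O/OXX
[XXO/X.O/O.X] O move#4: (1,1):+1/XXO/XOO/O.X*, (2,1):+1/XXO/X.O/OOX
[XXO/XOO/O.X] end (terminal -1, X#5); searched X../..O/O.X to 5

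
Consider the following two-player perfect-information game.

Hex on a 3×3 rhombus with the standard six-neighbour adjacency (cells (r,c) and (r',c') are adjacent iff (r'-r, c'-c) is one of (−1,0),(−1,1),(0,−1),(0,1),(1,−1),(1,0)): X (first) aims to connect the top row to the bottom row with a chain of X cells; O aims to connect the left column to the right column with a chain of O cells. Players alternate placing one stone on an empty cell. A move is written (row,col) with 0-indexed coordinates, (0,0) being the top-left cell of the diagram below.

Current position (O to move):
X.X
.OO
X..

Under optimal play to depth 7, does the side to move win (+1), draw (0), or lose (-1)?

value(X.X/.OO/X.., O) = +1

ply 1, O at X.X/.OO/X.. | (0,1)=-1→XOX/.OO/X..; (1,0)=+1→X.X/OOO/X..*; (2,1)=-1→X.X/.OO/XO.; (2,2)=-1→X.X/.OO/X.O
ply 2: X.X/OOO/X.. is terminal -1 (X); from X.X/.OO/X.. depth 7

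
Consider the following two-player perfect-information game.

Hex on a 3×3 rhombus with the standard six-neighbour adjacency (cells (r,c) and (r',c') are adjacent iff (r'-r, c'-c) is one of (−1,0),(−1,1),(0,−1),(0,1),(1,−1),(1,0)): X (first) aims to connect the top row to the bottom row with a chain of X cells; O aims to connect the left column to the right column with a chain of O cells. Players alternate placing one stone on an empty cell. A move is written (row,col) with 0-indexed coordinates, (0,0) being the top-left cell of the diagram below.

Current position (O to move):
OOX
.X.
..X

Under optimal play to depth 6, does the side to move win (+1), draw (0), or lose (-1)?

value(OOX/.X./..X, O) = -1

[OOX/.X./..X] O move#1: (1,0):-1/OOX/OX./..X*, (1,2):-1/OOX/.XO/..X, (2,0):-1/OOX/.X./O.X, (2,1):-1/OOX/.X./.OX
[OOX/OX./..X] X move#2: (1,2):+1/OOX/OXX/..X*, (2,0):+1/OOX/OX./X.X, (2,1):+1/OOX/OX./.XX
[OOX/OXX/..X] end (terminal -1, O#3); searched OOX/.X./..X to 6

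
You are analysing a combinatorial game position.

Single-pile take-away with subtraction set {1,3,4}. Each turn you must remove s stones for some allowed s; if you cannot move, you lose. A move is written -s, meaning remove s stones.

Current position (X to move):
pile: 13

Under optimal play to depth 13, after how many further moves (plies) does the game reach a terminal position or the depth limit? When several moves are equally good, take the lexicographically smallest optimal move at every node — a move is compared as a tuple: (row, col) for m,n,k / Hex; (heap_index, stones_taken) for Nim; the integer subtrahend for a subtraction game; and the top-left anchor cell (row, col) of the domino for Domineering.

PV length from [13]: 7 plies

[13] X move#1: -1:-1/12, -3:-1/10, -4:+1/9*
[9] O move#2: -1:-1/8*, -3:-1/6, -4:-1/5
[8] X move#3: -1:+1/7*, -3:-1/5, -4:-1/4
[7] O move#4: -1:-1/6*, -3:-1/4, -4:-1/3
[6] X move#5: -1:-1/5, -3:-1/3, -4:+1/2*
[2] O move#6: -1:-1/1*
[1] X move#7: -1:+1/0*
[0] end (terminal -1, O#8); searched 13 to 13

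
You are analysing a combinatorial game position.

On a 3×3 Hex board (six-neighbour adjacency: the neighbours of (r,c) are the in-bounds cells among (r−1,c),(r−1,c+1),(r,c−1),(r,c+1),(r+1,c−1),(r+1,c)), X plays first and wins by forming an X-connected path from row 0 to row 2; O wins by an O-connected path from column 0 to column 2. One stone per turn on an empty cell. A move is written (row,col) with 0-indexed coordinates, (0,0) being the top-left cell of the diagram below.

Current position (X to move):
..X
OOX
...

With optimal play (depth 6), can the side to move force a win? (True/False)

ply 1, X at ..X/OOX/... | (0,0)=+1→X.X/OOX/...*; (0,1)=+1→.XX/OOX/...; (2,0)=+1→..X/OOX/X..; (2,1)=+1→..X/OOX/.X.; (2,2)=+1→..X/OOX/..X
ply 2, O at X.X/OOX/... | (0,1)=-1→XOX/OOX/...*; (2,0)=-1→X.X/OOX/O..; (2,1)=-1→X.X/OOX/.O.; (2,2)=-1→X.X/OOX/..O
ply 3, X at XOX/OOX/... | (2,0)=+1→XOX/OOX/X..*; (2,1)=+1→XOX/OOX/.X.; (2,2)=+1→XOX/OOX/..X
ply 4, O at XOX/OOX/X.. | (2,1)=-1→XOX/OOX/XO.*; (2,2)=-1→XOX/OOX/X.O
ply 5, X at XOX/OOX/XO. | (2,2)=+1→XOX/OOX/XOX*
ply 6: XOX/OOX/XOX is terminal -1 (O); from ..X/OOX/... depth 6

X winning at [..X/OOX/...]: True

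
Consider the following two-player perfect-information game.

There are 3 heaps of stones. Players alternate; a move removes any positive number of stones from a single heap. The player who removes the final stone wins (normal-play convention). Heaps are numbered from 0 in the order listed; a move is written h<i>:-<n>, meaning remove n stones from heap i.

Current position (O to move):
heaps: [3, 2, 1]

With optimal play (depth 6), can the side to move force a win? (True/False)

O winning at [(3,2,1)]: False

p1 O@[(3,2,1)]: h0:-1[(2,2,1)]-1* h0:-2[(1,2,1)]-1 h0:-3[(0,2,1)]-1 h1:-1[(3,1,1)]-1 h1:-2[(3,0,1)]-1 h2:-1[(3,2,0)]-1
p2 X@[(2,2,1)]: h0:-1[(1,2,1)]-1 h0:-2[(0,2,1)]-1 h1:-1[(2,1,1)]-1 h1:-2[(2,0,1)]-1 h2:-1[(2,2,0)]+1*
p3 O@[(2,2,0)]: h0:-1[(1,2,0)]-1* h0:-2[(0,2,0)]-1 h1:-1[(2,1,0)]-1 h1:-2[(2,0,0)]-1
p4 X@[(1,2,0)]: h0:-1[(0,2,0)]-1 h1:-1[(1,1,0)]+1* h1:-2[(1,0,0)]-1
p5 O@[(1,1,0)]: h0:-1[(0,1,0)]-1* h1:-1[(1,0,0)]-1
p6 X@[(0,1,0)]: h1:-1[(0,0,0)]+1*
p7 O@[(0,0,0)] terminal -1; root [(3,2,1)] d6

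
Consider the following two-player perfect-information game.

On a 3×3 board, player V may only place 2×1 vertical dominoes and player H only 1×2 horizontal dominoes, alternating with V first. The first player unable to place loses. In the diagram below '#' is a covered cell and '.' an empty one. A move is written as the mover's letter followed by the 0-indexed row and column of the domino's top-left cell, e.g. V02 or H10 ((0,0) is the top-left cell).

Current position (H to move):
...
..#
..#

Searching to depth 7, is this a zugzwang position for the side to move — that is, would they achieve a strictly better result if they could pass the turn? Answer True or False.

zugzwang(.../..#/..#, H) = False

p1 H@[.../..#/..#]: H00[##./..#/..#]-1 H01[.##/..#/..#]-1 H10[.../###/..#]+1* H20[.../..#/###]-1
p2 V@[.../###/..#] terminal -1; root [.../..#/..#] d7
pass branch (V moves first from the same position):
  | p1 V@[.../..#/..#]: V00[#../#.#/..#]+1* V01[.#./.##/..#]+1 V10[.../#.#/#.#]+1 V11[.../.##/.##]+1
  | p2 H@[#../#.#/..#]: H01[###/#.#/..#]-1* H20[#../#.#/###]-1
  | p3 V@[###/#.#/..#]: V11[###/###/.##]+1*
  | p4 H@[###/###/.##] terminal -1; root [.../..#/..#] d7
H moving scores +1; H passing scores -1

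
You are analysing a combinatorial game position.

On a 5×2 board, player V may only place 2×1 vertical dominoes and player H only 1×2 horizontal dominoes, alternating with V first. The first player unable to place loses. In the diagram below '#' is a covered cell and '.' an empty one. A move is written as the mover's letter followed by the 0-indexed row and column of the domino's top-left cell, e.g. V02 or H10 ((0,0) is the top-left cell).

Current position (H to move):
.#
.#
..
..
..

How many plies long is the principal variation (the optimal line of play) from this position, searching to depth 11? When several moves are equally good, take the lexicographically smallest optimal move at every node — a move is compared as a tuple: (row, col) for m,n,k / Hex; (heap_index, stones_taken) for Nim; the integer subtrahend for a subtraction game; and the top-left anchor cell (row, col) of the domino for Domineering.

PV length from [.#/.#/../../..]: 3 plies

p1 H@[.#/.#/../../..]: H20[.#/.#/##/../..]-1 H30[.#/.#/../##/..]+1* H40[.#/.#/../../##]-1
p2 V@[.#/.#/../##/..]: V00[##/##/../##/..]-1* V10[.#/##/#./##/..]-1
p3 H@[##/##/../##/..]: H20[##/##/##/##/..]+1* H40[##/##/../##/##]+1
p4 V@[##/##/##/##/..] terminal -1; root [.#/.#/../../..] d11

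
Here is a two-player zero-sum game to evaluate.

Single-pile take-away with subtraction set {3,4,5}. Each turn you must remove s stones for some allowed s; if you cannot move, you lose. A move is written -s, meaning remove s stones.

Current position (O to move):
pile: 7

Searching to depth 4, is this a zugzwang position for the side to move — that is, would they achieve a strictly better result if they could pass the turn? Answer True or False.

zugzwang(7, O) = False

[7] O move#1: -3:-1/4, -4:-1/3, -5:+1/2*
[2] end (terminal -1, X#2); searched 7 to 4
pass branch (X moves first from the same position):
  | [7] X move#1: -3:-1/4, -4:-1/3, -5:+1/2*
  | [2] end (terminal -1, O#2); searched 7 to 4
O moving scores +1; O passing scores -1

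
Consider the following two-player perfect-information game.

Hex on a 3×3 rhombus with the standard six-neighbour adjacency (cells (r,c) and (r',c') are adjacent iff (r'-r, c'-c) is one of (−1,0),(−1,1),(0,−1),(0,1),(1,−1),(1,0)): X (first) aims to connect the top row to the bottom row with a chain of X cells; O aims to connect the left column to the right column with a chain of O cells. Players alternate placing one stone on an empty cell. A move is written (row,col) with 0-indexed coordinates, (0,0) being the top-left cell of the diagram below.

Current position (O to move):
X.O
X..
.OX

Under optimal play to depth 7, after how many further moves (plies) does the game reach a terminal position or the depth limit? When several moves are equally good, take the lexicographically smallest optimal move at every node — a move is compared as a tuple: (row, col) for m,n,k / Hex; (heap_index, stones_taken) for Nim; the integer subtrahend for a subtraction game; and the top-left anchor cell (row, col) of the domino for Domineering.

[X.O/X../.OX] O move#1: (0,1):-1/XOO/X../.OX, (1,1):-1/X.O/XO./.OX, (1,2):-1/X.O/X.O/.OX, (2,0):+1/X.O/X../OOX*
[X.O/X../OOX] X move#2: (0,1):-1/XXO/X../OOX*, (1,1):-1/X.O/XX./OOX, (1,2):-1/X.O/X.X/OOX
[XXO/X../OOX] O move#3: (1,1):+1/XXO/XO./OOX*, (1,2):+1/XXO/X.O/OOX
[XXO/XO./OOX] end (terminal -1, X#4); searched X.O/X../.OX to 7

PV length from [X.O/X../.OX]: 3 plies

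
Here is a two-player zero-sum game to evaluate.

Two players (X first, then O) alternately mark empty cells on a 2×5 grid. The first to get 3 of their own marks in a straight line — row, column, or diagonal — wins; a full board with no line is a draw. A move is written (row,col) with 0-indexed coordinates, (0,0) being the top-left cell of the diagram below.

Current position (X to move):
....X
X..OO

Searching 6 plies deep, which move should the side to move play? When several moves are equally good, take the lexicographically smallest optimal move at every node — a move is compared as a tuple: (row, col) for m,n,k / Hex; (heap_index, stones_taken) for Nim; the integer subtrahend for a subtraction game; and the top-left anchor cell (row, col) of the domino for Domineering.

X's best at [....X/X..OO]: (1,2)

[....X/X..OO] X move#1: (0,0):-1/X...X/X..OO, (0,1):-1/.X..X/X..OO, (0,2):-1/..X.X/X..OO, (0,3):-1/...XX/X..OO, (1,1):-1/....X/XX.OO, (1,2):+0/....X/X.XOO*
[....X/X.XOO] O move#2: (0,0):-1/O...X/X.XOO, (0,1):-1/.O..X/X.XOO, (0,2):-1/..O.X/X.XOO, (0,3):-1/...OX/X.XOO, (1,1):+0/....X/XOXOO*
[....X/XOXOO] X move#3: (0,0):+0/X...X/XOXOO*, (0,1):+0/.X..X/XOXOO, (0,2):+0/..X.X/XOXOO, (0,3):+0/...XX/XOXOO
[X...X/XOXOO] O move#4: (0,1):+0/XO..X/XOXOO*, (0,2):+0/X.O.X/XOXOO, (0,3):+0/X..OX/XOXOO
[XO..X/XOXOO] X move#5: (0,2):+0/XOX.X/XOXOO*, (0,3):+0/XO.XX/XOXOO
[XOX.X/XOXOO] O move#6: (0,3):+0/XOXOX/XOXOO*
[XOXOX/XOXOO] end (terminal +0, X#7); searched ....X/X..OO to 6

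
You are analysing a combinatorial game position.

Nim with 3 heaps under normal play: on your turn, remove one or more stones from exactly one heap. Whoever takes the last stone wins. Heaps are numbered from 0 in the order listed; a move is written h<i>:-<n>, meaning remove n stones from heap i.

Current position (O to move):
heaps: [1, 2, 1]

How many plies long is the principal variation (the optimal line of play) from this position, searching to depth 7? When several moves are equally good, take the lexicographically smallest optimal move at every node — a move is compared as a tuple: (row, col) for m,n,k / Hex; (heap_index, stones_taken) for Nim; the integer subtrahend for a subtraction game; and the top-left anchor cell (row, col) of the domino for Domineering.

PV length from [(1,2,1)]: 3 plies

p1 O@[(1,2,1)]: h0:-1[(0,2,1)]-1 h1:-1[(1,1,1)]-1 h1:-2[(1,0,1)]+1* h2:-1[(1,2,0)]-1
p2 X@[(1,0,1)]: h0:-1[(0,0,1)]-1* h2:-1[(1,0,0)]-1
p3 O@[(0,0,1)]: h2:-1[(0,0,0)]+1*
p4 X@[(0,0,0)] terminal -1; root [(1,2,1)] d7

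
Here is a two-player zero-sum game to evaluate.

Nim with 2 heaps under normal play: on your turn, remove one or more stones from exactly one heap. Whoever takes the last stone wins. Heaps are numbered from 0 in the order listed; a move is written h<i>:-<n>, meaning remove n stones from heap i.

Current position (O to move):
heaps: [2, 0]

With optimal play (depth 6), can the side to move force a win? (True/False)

O winning at [(2,0)]: True

[(2,0)] O move#1: h0:-1:-1/(1,0), h0:-2:+1/(0,0)*
[(0,0)] end (terminal -1, X#2); searched (2,0) to 6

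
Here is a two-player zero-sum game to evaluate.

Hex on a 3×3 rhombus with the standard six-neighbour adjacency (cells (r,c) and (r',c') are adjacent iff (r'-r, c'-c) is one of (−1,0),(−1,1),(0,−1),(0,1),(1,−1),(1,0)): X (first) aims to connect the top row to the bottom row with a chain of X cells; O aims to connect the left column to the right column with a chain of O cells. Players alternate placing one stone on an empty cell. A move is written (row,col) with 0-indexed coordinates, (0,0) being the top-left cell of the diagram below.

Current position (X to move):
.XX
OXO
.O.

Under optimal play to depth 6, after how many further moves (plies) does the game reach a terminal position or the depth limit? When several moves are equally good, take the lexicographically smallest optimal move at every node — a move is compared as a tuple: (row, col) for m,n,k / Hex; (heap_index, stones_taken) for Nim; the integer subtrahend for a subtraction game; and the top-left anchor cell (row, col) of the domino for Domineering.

PV length from [.XX/OXO/.O.]: 1 ply

ply 1, X at .XX/OXO/.O. | (0,0)=-1→XXX/OXO/.O.; (2,0)=+1→.XX/OXO/XO.*; (2,2)=-1→.XX/OXO/.OX
ply 2: .XX/OXO/XO. is terminal -1 (O); from .XX/OXO/.O. depth 6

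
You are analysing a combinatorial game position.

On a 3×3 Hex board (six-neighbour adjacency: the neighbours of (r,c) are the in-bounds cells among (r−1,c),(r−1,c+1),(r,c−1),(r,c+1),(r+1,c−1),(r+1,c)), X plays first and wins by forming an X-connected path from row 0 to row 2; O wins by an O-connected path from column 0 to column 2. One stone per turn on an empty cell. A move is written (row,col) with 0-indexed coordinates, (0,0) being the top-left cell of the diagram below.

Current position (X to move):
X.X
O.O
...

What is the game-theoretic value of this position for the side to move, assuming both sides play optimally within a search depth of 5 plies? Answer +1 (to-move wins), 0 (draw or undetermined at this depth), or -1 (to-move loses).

value(X.X/O.O/..., X) = +1

[X.X/O.O/...] X move#1: (0,1):-1/XXX/O.O/..., (1,1):+1/X.X/OXO/...*, (2,0):-1/X.X/O.O/X.., (2,1):-1/X.X/O.O/.X., (2,2):-1/X.X/O.O/..X
[X.X/OXO/...] O move#2: (0,1):-1/XOX/OXO/...*, (2,0):-1/X.X/OXO/O.., (2,1):-1/X.X/OXO/.O., (2,2):-1/X.X/OXO/..O
[XOX/OXO/...] X move#3: (2,0):+1/XOX/OXO/X..*, (2,1):+1/XOX/OXO/.X., (2,2):+1/XOX/OXO/..X
[XOX/OXO/X..] end (terminal -1, O#4); searched X.X/O.O/... to 5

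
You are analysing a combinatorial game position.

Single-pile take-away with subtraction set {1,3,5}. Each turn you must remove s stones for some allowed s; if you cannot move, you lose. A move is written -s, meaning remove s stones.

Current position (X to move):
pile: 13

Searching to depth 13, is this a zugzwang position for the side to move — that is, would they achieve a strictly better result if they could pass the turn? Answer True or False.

zugzwang(13, X) = False

p1 X@[13]: -1[12]+1* -3[10]+1 -5[8]+1
p2 O@[12]: -1[11]-1* -3[9]-1 -5[7]-1
p3 X@[11]: -1[10]+1* -3[8]+1 -5[6]+1
p4 O@[10]: -1[9]-1* -3[7]-1 -5[5]-1
p5 X@[9]: -1[8]+1* -3[6]+1 -5[4]+1
p6 O@[8]: -1[7]-1* -3[5]-1 -5[3]-1
p7 X@[7]: -1[6]+1* -3[4]+1 -5[2]+1
p8 O@[6]: -1[5]-1* -3[3]-1 -5[1]-1
p9 X@[5]: -1[4]+1* -3[2]+1 -5[0]+1
p10 O@[4]: -1[3]-1* -3[1]-1
p11 X@[3]: -1[2]+1* -3[0]+1
p12 O@[2]: -1[1]-1*
p13 X@[1]: -1[0]+1*
p14 O@[0] terminal -1; root [13] d13
pass branch (O moves first from the same position):
  | p1 O@[13]: -1[12]+1* -3[10]+1 -5[8]+1
  | p2 X@[12]: -1[11]-1* -3[9]-1 -5[7]-1
  | p3 O@[11]: -1[10]+1* -3[8]+1 -5[6]+1
  | p4 X@[10]: -1[9]-1* -3[7]-1 -5[5]-1
  | p5 O@[9]: -1[8]+1* -3[6]+1 -5[4]+1
  | p6 X@[8]: -1[7]-1* -3[5]-1 -5[3]-1
  | p7 O@[7]: -1[6]+1* -3[4]+1 -5[2]+1
  | p8 X@[6]: -1[5]-1* -3[3]-1 -5[1]-1
  | p9 O@[5]: -1[4]+1* -3[2]+1 -5[0]+1
  | p10 X@[4]: -1[3]-1* -3[1]-1
  | p11 O@[3]: -1[2]+1* -3[0]+1
  | p12 X@[2]: -1[1]-1*
  | p13 O@[1]: -1[0]+1*
  | p14 X@[0] terminal -1; root [13] d13
X moving scores +1; X passing scores -1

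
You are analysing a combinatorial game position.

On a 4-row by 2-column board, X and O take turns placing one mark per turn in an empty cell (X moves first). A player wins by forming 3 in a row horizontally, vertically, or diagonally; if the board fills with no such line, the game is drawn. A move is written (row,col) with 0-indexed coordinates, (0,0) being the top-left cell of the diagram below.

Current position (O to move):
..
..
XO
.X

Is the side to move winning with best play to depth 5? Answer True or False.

ply 1, O at ../../XO/.X | (0,0)=+0→O./../XO/.X*; (0,1)=+0→.O/../XO/.X; (1,0)=+0→../O./XO/.X; (1,1)=+0→../.O/XO/.X; (3,0)=+0→../../XO/OX
ply 2, X at O./../XO/.X | (0,1)=+0→OX/../XO/.X*; (1,0)=+0→O./X./XO/.X; (1,1)=+0→O./.X/XO/.X; (3,0)=+0→O./../XO/XX
ply 3, O at OX/../XO/.X | (1,0)=+0→OX/O./XO/.X*; (1,1)=+0→OX/.O/XO/.X; (3,0)=+0→OX/../XO/OX
ply 4, X at OX/O./XO/.X | (1,1)=+0→OX/OX/XO/.X*; (3,0)=+0→OX/O./XO/XX
ply 5, O at OX/OX/XO/.X | (3,0)=+0→OX/OX/XO/OX*
ply 6: OX/OX/XO/OX is terminal +0 (X); from ../../XO/.X depth 5

O winning at [../../XO/.X]: False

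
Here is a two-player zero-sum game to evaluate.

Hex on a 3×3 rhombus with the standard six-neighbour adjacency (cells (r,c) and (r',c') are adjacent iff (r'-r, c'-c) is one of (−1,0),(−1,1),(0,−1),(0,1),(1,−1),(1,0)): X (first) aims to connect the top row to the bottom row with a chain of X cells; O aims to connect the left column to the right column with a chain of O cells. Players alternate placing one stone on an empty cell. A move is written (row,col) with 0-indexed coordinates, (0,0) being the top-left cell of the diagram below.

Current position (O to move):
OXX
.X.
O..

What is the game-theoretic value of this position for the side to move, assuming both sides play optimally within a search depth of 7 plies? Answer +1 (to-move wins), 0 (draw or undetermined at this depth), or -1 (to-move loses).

value(OXX/.X./O.., O) = +1

[OXX/.X./O..] O move#1: (1,0):-1/OXX/OX./O.., (1,2):-1/OXX/.XO/O.., (2,1):+1/OXX/.X./OO.*, (2,2):-1/OXX/.X./O.O
[OXX/.X./OO.] X move#2: (1,0):-1/OXX/XX./OO.*, (1,2):-1/OXX/.XX/OO., (2,2):-1/OXX/.X./OOX
[OXX/XX./OO.] O move#3: (1,2):+1/OXX/XXO/OO.*, (2,2):+1/OXX/XX./OOO
[OXX/XXO/OO.] end (terminal -1, X#4); searched OXX/.X./O.. to 7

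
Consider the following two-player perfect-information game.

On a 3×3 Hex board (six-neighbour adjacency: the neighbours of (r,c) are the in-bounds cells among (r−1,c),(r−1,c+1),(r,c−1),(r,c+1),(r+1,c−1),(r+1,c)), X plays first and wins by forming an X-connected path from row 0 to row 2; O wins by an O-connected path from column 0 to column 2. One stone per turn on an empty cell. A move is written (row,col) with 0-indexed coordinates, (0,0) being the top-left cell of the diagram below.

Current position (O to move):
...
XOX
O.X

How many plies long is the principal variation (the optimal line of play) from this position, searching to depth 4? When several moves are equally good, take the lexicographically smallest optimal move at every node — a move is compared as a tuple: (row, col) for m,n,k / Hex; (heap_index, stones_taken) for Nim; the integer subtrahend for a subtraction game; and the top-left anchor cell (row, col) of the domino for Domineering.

PV length from [.../XOX/O.X]: 1 ply

p1 O@[.../XOX/O.X]: (0,0)[O../XOX/O.X]-1 (0,1)[.O./XOX/O.X]-1 (0,2)[..O/XOX/O.X]+1* (2,1)[.../XOX/OOX]-1
p2 X@[..O/XOX/O.X] terminal -1; root [.../XOX/O.X] d4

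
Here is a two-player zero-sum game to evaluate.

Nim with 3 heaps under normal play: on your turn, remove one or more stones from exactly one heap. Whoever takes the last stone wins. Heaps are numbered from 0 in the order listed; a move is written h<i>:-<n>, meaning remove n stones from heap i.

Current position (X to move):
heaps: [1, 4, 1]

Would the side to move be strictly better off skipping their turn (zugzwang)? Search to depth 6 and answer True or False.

[(1,4,1)] X move#1: h0:-1:-1/(0,4,1), h1:-1:-1/(1,3,1), h1:-2:-1/(1,2,1), h1:-3:-1/(1,1,1), h1:-4:+1/(1,0,1)*, h2:-1:-1/(1,4,0)
[(1,0,1)] O move#2: h0:-1:-1/(0,0,1)*, h2:-1:-1/(1,0,0)
[(0,0,1)] X move#3: h2:-1:+1/(0,0,0)*
[(0,0,0)] end (terminal -1, O#4); searched (1,4,1) to 6
pass branch (O moves first from the same position):
  | [(1,4,1)] O move#1: h0:-1:-1/(0,4,1), h1:-1:-1/(1,3,1), h1:-2:-1/(1,2,1), h1:-3:-1/(1,1,1), h1:-4:+1/(1,0,1)*, h2:-1:-1/(1,4,0)
  | [(1,0,1)] X move#2: h0:-1:-1/(0,0,1)*, h2:-1:-1/(1,0,0)
  | [(0,0,1)] O move#3: h2:-1:+1/(0,0,0)*
  | [(0,0,0)] end (terminal -1, X#4); searched (1,4,1) to 6
X moving scores +1; X passing scores -1

zugzwang((1,4,1), X) = False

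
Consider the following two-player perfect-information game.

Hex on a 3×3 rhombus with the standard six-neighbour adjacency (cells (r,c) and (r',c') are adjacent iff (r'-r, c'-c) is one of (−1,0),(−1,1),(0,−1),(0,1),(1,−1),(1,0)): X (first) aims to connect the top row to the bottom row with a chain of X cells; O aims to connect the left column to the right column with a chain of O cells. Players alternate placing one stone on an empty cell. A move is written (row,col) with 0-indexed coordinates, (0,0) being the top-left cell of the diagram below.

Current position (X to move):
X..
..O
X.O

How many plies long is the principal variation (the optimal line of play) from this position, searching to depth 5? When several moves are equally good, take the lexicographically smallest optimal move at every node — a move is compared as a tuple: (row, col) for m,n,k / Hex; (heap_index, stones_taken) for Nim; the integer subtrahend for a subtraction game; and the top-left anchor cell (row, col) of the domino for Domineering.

PV length from [X../..O/X.O]: 3 plies

p1 X@[X../..O/X.O]: (0,1)[XX./..O/X.O]+1* (0,2)[X.X/..O/X.O]+1 (1,0)[X../X.O/X.O]+1 (1,1)[X../.XO/X.O]+1 (2,1)[X../..O/XXO]+1
p2 O@[XX./..O/X.O]: (0,2)[XXO/..O/X.O]-1* (1,0)[XX./O.O/X.O]-1 (1,1)[XX./.OO/X.O]-1 (2,1)[XX./..O/XOO]-1
p3 X@[XXO/..O/X.O]: (1,0)[XXO/X.O/X.O]+1* (1,1)[XXO/.XO/X.O]+1 (2,1)[XXO/..O/XXO]+1
p4 O@[XXO/X.O/X.O] terminal -1; root [X../..O/X.O] d5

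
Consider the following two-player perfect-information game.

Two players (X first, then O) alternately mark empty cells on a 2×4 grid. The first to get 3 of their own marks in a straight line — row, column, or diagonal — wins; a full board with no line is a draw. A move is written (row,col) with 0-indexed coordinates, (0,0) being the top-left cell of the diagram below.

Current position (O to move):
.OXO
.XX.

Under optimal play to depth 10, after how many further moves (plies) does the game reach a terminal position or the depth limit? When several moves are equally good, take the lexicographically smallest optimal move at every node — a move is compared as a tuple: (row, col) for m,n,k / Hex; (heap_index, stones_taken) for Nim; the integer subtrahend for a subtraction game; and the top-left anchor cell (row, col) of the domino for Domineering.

p1 O@[.OXO/.XX.]: (0,0)[OOXO/.XX.]-1* (1,0)[.OXO/OXX.]-1 (1,3)[.OXO/.XXO]-1
p2 X@[OOXO/.XX.]: (1,0)[OOXO/XXX.]+1* (1,3)[OOXO/.XXX]+1
p3 O@[OOXO/XXX.] terminal -1; root [.OXO/.XX.] d10

PV length from [.OXO/.XX.]: 2 plies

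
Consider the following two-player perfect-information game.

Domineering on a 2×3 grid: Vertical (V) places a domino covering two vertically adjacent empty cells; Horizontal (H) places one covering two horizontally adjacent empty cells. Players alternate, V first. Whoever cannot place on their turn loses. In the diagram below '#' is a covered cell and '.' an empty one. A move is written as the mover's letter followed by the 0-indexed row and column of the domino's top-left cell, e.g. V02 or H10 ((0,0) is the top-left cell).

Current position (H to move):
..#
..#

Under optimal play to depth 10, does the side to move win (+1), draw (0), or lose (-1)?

value(..#/..#, H) = +1

p1 H@[..#/..#]: H00[###/..#]+1* H10[..#/###]+1
p2 V@[###/..#] terminal -1; root [..#/..#] d10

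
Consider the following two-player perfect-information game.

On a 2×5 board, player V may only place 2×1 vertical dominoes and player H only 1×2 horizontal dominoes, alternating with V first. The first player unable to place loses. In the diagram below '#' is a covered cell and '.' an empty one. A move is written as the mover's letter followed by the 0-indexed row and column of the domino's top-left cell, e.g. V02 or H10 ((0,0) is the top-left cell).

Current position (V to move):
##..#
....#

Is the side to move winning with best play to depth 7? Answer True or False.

p1 V@[##..#/....#]: V02[###.#/..#.#]+1* V03[##.##/...##]-1
p2 H@[###.#/..#.#]: H10[###.#/###.#]-1*
p3 V@[###.#/###.#]: V03[#####/#####]+1*
p4 H@[#####/#####] terminal -1; root [##..#/....#] d7

V winning at [##..#/....#]: True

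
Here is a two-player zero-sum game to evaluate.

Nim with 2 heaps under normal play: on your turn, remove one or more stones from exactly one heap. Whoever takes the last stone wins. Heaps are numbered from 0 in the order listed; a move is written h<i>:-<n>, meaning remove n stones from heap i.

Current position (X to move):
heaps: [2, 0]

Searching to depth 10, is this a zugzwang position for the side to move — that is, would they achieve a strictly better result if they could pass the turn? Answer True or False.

zugzwang((2,0), X) = False

[(2,0)] X move#1: h0:-1:-1/(1,0), h0:-2:+1/(0,0)*
[(0,0)] end (terminal -1, O#2); searched (2,0) to 10
pass branch (O moves first from the same position):
  | [(2,0)] O move#1: h0:-1:-1/(1,0), h0:-2:+1/(0,0)*
  | [(0,0)] end (terminal -1, X#2); searched (2,0) to 10
X moving scores +1; X passing scores -1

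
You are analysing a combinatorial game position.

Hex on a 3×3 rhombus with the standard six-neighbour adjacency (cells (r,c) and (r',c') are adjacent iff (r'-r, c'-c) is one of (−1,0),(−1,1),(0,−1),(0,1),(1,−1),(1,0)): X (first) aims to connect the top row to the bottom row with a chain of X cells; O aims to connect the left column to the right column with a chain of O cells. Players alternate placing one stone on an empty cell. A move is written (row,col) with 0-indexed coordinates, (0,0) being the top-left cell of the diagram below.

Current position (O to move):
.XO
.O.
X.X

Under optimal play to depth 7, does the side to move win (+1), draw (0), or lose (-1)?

value(.XO/.O./X.X, O) = +1

ply 1, O at .XO/.O./X.X | (0,0)=-1→OXO/.O./X.X; (1,0)=+1→.XO/OO./X.X*; (1,2)=-1→.XO/.OO/X.X; (2,1)=-1→.XO/.O./XOX
ply 2: .XO/OO./X.X is terminal -1 (X); from .XO/.O./X.X depth 7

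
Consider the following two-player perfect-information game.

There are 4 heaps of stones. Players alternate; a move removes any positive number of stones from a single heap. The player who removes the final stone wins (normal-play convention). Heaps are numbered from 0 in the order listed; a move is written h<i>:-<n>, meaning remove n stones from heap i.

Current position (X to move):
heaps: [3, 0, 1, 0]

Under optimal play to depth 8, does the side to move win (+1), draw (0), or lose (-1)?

p1 X@[(3,0,1,0)]: h0:-1[(2,0,1,0)]-1 h0:-2[(1,0,1,0)]+1* h0:-3[(0,0,1,0)]-1 h2:-1[(3,0,0,0)]-1
p2 O@[(1,0,1,0)]: h0:-1[(0,0,1,0)]-1* h2:-1[(1,0,0,0)]-1
p3 X@[(0,0,1,0)]: h2:-1[(0,0,0,0)]+1*
p4 O@[(0,0,0,0)] terminal -1; root [(3,0,1,0)] d8

value((3,0,1,0), X) = +1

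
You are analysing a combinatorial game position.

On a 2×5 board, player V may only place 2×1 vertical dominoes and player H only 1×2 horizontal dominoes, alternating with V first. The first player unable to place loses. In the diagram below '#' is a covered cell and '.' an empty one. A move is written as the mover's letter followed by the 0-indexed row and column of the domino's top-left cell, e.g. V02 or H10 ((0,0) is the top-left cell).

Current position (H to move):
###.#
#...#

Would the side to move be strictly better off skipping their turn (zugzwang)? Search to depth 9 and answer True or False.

zugzwang(###.#/#...#, H) = False

p1 H@[###.#/#...#]: H11[###.#/###.#]-1 H12[###.#/#.###]+1*
p2 V@[###.#/#.###] terminal -1; root [###.#/#...#] d9
suppose H passes — search the same position with V to move:
pass> p1 V@[###.#/#...#]: V03[#####/#..##]-1*
pass> p2 H@[#####/#..##]: H11[#####/#####]+1*
pass> p3 V@[#####/#####] terminal -1; root [###.#/#...#] d9
for H: play +1, pass +1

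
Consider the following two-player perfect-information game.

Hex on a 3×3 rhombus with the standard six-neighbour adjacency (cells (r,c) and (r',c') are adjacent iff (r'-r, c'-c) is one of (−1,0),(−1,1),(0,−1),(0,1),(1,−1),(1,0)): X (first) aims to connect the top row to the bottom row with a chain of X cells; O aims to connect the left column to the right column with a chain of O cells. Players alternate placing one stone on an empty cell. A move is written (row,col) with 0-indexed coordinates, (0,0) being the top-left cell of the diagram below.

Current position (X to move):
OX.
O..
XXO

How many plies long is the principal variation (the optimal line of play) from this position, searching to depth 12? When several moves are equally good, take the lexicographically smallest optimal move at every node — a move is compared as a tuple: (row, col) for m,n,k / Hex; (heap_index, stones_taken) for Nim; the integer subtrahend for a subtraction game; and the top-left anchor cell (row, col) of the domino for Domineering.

[OX./O../XXO] X move#1: (0,2):+1/OXX/O../XXO*, (1,1):+1/OX./OX./XXO, (1,2):+1/OX./O.X/XXO
[OXX/O../XXO] O move#2: (1,1):-1/OXX/OO./XXO*, (1,2):-1/OXX/O.O/XXO
[OXX/OO./XXO] X move#3: (1,2):+1/OXX/OOX/XXO*
[OXX/OOX/XXO] end (terminal -1, O#4); searched OX./O../XXO to 12

PV length from [OX./O../XXO]: 3 plies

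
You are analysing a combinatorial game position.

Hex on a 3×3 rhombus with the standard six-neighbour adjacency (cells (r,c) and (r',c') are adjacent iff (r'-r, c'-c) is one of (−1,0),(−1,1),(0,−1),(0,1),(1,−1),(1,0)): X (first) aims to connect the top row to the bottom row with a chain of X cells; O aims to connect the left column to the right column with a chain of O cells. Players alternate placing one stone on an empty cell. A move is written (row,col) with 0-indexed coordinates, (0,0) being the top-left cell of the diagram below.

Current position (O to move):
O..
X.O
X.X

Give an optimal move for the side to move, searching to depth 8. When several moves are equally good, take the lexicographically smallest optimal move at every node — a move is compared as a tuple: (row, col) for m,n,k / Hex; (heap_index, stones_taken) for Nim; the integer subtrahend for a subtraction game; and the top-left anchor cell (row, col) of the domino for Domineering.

O's best at [O../X.O/X.X]: (0,1)

ply 1, O at O../X.O/X.X | (0,1)=+1→OO./X.O/X.X*; (0,2)=-1→O.O/X.O/X.X; (1,1)=-1→O../XOO/X.X; (2,1)=-1→O../X.O/XOX
ply 2, X at OO./X.O/X.X | (0,2)=-1→OOX/X.O/X.X*; (1,1)=-1→OO./XXO/X.X; (2,1)=-1→OO./X.O/XXX
ply 3, O at OOX/X.O/X.X | (1,1)=+1→OOX/XOO/X.X*; (2,1)=-1→OOX/X.O/XOX
ply 4: OOX/XOO/X.X is terminal -1 (X); from O../X.O/X.X depth 8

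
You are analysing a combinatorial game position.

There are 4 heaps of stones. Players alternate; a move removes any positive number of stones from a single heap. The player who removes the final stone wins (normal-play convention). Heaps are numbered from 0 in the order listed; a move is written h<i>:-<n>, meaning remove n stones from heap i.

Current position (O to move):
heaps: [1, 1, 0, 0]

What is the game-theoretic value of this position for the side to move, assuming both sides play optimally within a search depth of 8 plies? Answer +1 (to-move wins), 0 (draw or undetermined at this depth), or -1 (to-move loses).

value((1,1,0,0), O) = -1

ply 1, O at (1,1,0,0) | h0:-1=-1→(0,1,0,0)*; h1:-1=-1→(1,0,0,0)
ply 2, X at (0,1,0,0) | h1:-1=+1→(0,0,0,0)*
ply 3: (0,0,0,0) is terminal -1 (O); from (1,1,0,0) depth 8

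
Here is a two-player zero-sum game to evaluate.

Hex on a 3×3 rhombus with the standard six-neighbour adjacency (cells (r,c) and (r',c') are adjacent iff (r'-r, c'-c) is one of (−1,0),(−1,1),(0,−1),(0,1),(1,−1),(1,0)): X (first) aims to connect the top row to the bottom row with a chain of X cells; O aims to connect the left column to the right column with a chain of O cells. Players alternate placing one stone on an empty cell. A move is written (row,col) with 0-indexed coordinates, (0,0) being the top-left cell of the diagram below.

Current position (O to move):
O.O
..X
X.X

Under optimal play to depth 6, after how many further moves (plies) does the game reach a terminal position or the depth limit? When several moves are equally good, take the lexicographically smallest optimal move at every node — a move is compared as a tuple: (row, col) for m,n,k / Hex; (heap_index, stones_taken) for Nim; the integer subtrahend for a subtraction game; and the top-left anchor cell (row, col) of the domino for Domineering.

PV length from [O.O/..X/X.X]: 1 ply

ply 1, O at O.O/..X/X.X | (0,1)=+1→OOO/..X/X.X*; (1,0)=+1→O.O/O.X/X.X; (1,1)=+1→O.O/.OX/X.X; (2,1)=-1→O.O/..X/XOX
ply 2: OOO/..X/X.X is terminal -1 (X); from O.O/..X/X.X depth 6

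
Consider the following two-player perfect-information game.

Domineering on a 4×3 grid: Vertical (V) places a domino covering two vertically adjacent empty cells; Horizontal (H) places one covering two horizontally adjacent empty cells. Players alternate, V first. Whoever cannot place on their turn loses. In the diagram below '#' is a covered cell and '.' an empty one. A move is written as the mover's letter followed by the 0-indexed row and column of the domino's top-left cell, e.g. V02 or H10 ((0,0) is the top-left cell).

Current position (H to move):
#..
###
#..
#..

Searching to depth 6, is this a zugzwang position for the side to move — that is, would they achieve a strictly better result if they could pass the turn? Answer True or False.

ply 1, H at #../###/#../#.. | H01=-1→###/###/#../#..; H21=+1→#../###/###/#..*; H31=+1→#../###/#../###
ply 2: #../###/###/#.. is terminal -1 (V); from #../###/#../#.. depth 6
pass branch (V moves first from the same position):
  | ply 1, V at #../###/#../#.. | V21=+1→#../###/##./##.*; V22=+1→#../###/#.#/#.#
  | ply 2, H at #../###/##./##. | H01=-1→###/###/##./##.*
  | ply 3, V at ###/###/##./##. | V22=+1→###/###/###/###*
  | ply 4: ###/###/###/### is terminal -1 (H); from #../###/#../#.. depth 6
H moving scores +1; H passing scores -1

zugzwang(#../###/#../#.., H) = False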